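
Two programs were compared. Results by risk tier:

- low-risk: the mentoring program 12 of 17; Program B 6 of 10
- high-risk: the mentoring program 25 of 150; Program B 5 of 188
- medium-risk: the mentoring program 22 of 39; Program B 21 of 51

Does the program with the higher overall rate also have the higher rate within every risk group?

Low-risk: the mentoring program 12/17 = 70.6%, Program B 6/10 = 60.0% → the mentoring program
High-risk: the mentoring program 25/150 = 16.7%, Program B 5/188 = 2.7% → the mentoring program
Medium-risk: the mentoring program 22/39 = 56.4%, Program B 21/51 = 41.2% → the mentoring program
Overall: the mentoring program 59/206 = 28.6%, Program B 32/249 = 12.9% → the mentoring program
The mentoring program wins overall and in every risk group — no reversal.

Yes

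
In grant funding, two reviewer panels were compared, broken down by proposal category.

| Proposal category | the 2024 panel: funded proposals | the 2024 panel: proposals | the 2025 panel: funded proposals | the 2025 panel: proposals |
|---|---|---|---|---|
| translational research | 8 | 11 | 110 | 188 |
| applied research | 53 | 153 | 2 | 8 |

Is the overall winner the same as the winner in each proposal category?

No

Translational research: the 2024 panel 8/11 = 72.7%, the 2025 panel 110/188 = 58.5% → the 2024 panel
Applied research: the 2024 panel 53/153 = 34.6%, the 2025 panel 2/8 = 25.0% → the 2024 panel
Overall: the 2024 panel 61/164 = 37.2%, the 2025 panel 112/196 = 57.1% → the 2025 panel
The 2024 panel wins each proposal group but the 2025 panel wins overall — the comparison reverses. The 2024 panel's proposals skew toward applied research, which has a lower base rate.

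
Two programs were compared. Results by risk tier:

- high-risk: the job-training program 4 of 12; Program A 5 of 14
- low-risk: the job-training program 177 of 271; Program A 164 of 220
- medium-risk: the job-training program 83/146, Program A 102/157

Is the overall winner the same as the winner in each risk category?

High-risk: the job-training program 4/12 = 33.3%, Program A 5/14 = 35.7% → Program A
Low-risk: the job-training program 177/271 = 65.3%, Program A 164/220 = 74.5% → Program A
Medium-risk: the job-training program 83/146 = 56.8%, Program A 102/157 = 65.0% → Program A
Overall: the job-training program 264/429 = 61.5%, Program A 271/391 = 69.3% → Program A
Program A wins overall and in every risk group — no reversal.

Yes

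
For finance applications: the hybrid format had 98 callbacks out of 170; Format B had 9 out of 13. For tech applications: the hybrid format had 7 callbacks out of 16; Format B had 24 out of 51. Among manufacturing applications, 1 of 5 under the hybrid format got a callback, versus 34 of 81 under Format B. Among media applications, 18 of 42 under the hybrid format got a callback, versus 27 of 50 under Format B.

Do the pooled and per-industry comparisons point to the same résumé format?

No

Finance: the hybrid format 98/170 = 57.6%, Format B 9/13 = 69.2% → Format B
Tech: the hybrid format 7/16 = 43.8%, Format B 24/51 = 47.1% → Format B
Manufacturing: the hybrid format 1/5 = 20.0%, Format B 34/81 = 42.0% → Format B
Media: the hybrid format 18/42 = 42.9%, Format B 27/50 = 54.0% → Format B
Overall: the hybrid format 124/233 = 53.2%, Format B 94/195 = 48.2% → the hybrid format
Format B wins each industry group but the hybrid format wins overall — the comparison reverses. Format B's applications skew toward manufacturing, which has a lower base rate.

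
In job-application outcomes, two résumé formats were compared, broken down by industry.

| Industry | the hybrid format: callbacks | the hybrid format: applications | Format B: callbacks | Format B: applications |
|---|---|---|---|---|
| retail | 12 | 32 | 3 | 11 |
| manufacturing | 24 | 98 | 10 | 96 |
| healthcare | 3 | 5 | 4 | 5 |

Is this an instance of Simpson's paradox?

No

Retail: the hybrid format 12/32 = 37.5%, Format B 3/11 = 27.3% → the hybrid format
Manufacturing: the hybrid format 24/98 = 24.5%, Format B 10/96 = 10.4% → the hybrid format
Healthcare: the hybrid format 3/5 = 60.0%, Format B 4/5 = 80.0% → Format B
Overall: the hybrid format 39/135 = 28.9%, Format B 17/112 = 15.2% → the hybrid format
Neither sweeps: the hybrid format wins 2 of 3 groups, Format B wins 1. The hybrid format wins overall but not every group — no Simpson reversal.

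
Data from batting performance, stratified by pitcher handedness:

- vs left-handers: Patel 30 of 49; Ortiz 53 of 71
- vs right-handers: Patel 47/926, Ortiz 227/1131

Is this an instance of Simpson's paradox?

No

Vs left-handers: Patel 30/49 = 61.2%, Ortiz 53/71 = 74.6% → Ortiz
Vs right-handers: Patel 47/926 = 5.1%, Ortiz 227/1131 = 20.1% → Ortiz
Overall: Patel 77/975 = 7.9%, Ortiz 280/1202 = 23.3% → Ortiz
Ortiz wins overall and in every pitcher group — no reversal.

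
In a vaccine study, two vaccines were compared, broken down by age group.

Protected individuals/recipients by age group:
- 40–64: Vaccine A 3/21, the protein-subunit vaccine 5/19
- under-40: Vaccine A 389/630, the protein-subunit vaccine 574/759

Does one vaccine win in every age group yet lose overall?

No

40–64: Vaccine A 3/21 = 14.3%, the protein-subunit vaccine 5/19 = 26.3% → the protein-subunit vaccine
Under-40: Vaccine A 389/630 = 61.7%, the protein-subunit vaccine 574/759 = 75.6% → the protein-subunit vaccine
Overall: Vaccine A 392/651 = 60.2%, the protein-subunit vaccine 579/778 = 74.4% → the protein-subunit vaccine
The protein-subunit vaccine wins overall and in every age group — no reversal.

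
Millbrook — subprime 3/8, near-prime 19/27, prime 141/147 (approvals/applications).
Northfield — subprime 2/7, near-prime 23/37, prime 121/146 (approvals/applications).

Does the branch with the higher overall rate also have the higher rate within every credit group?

Subprime: Millbrook 3/8 = 37.5%, Northfield 2/7 = 28.6% → Millbrook
Near-prime: Millbrook 19/27 = 70.4%, Northfield 23/37 = 62.2% → Millbrook
Prime: Millbrook 141/147 = 95.9%, Northfield 121/146 = 82.9% → Millbrook
Overall: Millbrook 163/182 = 89.6%, Northfield 146/190 = 76.8% → Millbrook
Millbrook wins overall and in every credit group — no reversal.

Yes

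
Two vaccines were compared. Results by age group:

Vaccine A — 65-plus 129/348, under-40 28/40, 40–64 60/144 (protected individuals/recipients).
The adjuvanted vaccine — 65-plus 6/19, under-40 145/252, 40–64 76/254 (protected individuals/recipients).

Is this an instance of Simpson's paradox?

Yes

65-plus: Vaccine A 129/348 = 37.1%, the adjuvanted vaccine 6/19 = 31.6% → Vaccine A
Under-40: Vaccine A 28/40 = 70.0%, the adjuvanted vaccine 145/252 = 57.5% → Vaccine A
40–64: Vaccine A 60/144 = 41.7%, the adjuvanted vaccine 76/254 = 29.9% → Vaccine A
Overall: Vaccine A 217/532 = 40.8%, the adjuvanted vaccine 227/525 = 43.2% → the adjuvanted vaccine
Vaccine A wins each age group but the adjuvanted vaccine wins overall — the comparison reverses. Vaccine A's recipients skew toward 65-plus, which has a lower base rate.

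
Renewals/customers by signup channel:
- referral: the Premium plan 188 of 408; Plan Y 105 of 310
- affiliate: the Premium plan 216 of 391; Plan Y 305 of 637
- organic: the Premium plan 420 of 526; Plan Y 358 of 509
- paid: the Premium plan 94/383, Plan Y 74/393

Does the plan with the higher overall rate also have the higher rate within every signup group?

Referral: the Premium plan 188/408 = 46.1%, Plan Y 105/310 = 33.9% → the Premium plan
Affiliate: the Premium plan 216/391 = 55.2%, Plan Y 305/637 = 47.9% → the Premium plan
Organic: the Premium plan 420/526 = 79.8%, Plan Y 358/509 = 70.3% → the Premium plan
Paid: the Premium plan 94/383 = 24.5%, Plan Y 74/393 = 18.8% → the Premium plan
Overall: the Premium plan 918/1708 = 53.7%, Plan Y 842/1849 = 45.5% → the Premium plan
The Premium plan wins overall and in every signup group — no reversal.

Yes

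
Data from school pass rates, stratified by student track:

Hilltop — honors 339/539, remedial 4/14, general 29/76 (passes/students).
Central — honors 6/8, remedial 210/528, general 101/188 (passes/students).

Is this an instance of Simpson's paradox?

Honors: Hilltop 339/539 = 62.9%, Central 6/8 = 75.0% → Central
Remedial: Hilltop 4/14 = 28.6%, Central 210/528 = 39.8% → Central
General: Hilltop 29/76 = 38.2%, Central 101/188 = 53.7% → Central
Overall: Hilltop 372/629 = 59.1%, Central 317/724 = 43.8% → Hilltop
Central wins each student group but Hilltop wins overall — the comparison reverses. Central's students skew toward remedial, which has a lower base rate.

Yes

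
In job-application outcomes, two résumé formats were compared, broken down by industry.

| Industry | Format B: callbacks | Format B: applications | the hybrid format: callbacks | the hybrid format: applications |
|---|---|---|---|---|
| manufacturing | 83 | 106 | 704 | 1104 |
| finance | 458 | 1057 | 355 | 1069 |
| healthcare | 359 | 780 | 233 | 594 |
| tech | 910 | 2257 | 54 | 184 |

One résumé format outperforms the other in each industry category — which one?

Format B

Manufacturing: Format B 83/106 = 78.3%, the hybrid format 704/1104 = 63.8% → Format B
Finance: Format B 458/1057 = 43.3%, the hybrid format 355/1069 = 33.2% → Format B
Healthcare: Format B 359/780 = 46.0%, the hybrid format 233/594 = 39.2% → Format B
Tech: Format B 910/2257 = 40.3%, the hybrid format 54/184 = 29.3% → Format B
Format B has the higher rate in all 4 groups.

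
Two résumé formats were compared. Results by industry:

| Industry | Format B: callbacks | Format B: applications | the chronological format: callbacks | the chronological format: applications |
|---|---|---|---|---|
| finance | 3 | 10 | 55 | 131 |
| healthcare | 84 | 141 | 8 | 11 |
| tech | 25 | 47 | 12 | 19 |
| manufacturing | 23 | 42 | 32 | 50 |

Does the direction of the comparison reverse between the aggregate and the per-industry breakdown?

Finance: Format B 3/10 = 30.0%, the chronological format 55/131 = 42.0% → the chronological format
Healthcare: Format B 84/141 = 59.6%, the chronological format 8/11 = 72.7% → the chronological format
Tech: Format B 25/47 = 53.2%, the chronological format 12/19 = 63.2% → the chronological format
Manufacturing: Format B 23/42 = 54.8%, the chronological format 32/50 = 64.0% → the chronological format
Overall: Format B 135/240 = 56.2%, the chronological format 107/211 = 50.7% → Format B
The chronological format wins each industry group but Format B wins overall — the comparison reverses. The chronological format's applications skew toward finance, which has a lower base rate.

Yes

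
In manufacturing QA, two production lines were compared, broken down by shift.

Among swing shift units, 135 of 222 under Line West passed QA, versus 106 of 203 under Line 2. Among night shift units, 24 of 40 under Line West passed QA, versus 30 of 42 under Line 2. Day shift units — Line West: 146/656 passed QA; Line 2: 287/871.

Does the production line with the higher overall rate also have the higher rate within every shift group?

No

Swing shift: Line West 135/222 = 60.8%, Line 2 106/203 = 52.2% → Line West
Night shift: Line West 24/40 = 60.0%, Line 2 30/42 = 71.4% → Line 2
Day shift: Line West 146/656 = 22.3%, Line 2 287/871 = 33.0% → Line 2
Overall: Line West 305/918 = 33.2%, Line 2 423/1116 = 37.9% → Line 2
Neither sweeps: Line West wins 1 of 3 groups, Line 2 wins 2. Line 2 wins overall but not every group — no Simpson reversal.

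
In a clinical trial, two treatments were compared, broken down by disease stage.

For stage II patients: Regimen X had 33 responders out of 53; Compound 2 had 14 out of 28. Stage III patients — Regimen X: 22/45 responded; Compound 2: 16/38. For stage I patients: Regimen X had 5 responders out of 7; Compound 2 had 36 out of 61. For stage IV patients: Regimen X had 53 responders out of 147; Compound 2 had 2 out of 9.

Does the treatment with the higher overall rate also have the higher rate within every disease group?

Stage II: Regimen X 33/53 = 62.3%, Compound 2 14/28 = 50.0% → Regimen X
Stage III: Regimen X 22/45 = 48.9%, Compound 2 16/38 = 42.1% → Regimen X
Stage I: Regimen X 5/7 = 71.4%, Compound 2 36/61 = 59.0% → Regimen X
Stage IV: Regimen X 53/147 = 36.1%, Compound 2 2/9 = 22.2% → Regimen X
Overall: Regimen X 113/252 = 44.8%, Compound 2 68/136 = 50.0% → Compound 2
Regimen X wins each disease group but Compound 2 wins overall — the comparison reverses. Regimen X's patients skew toward stage IV, which has a lower base rate.

No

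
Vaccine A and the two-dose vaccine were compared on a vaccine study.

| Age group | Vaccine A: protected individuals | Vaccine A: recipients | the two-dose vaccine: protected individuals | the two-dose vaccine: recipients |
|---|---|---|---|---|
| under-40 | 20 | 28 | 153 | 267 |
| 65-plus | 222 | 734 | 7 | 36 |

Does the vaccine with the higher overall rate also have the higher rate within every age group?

No

Under-40: Vaccine A 20/28 = 71.4%, the two-dose vaccine 153/267 = 57.3% → Vaccine A
65-plus: Vaccine A 222/734 = 30.2%, the two-dose vaccine 7/36 = 19.4% → Vaccine A
Overall: Vaccine A 242/762 = 31.8%, the two-dose vaccine 160/303 = 52.8% → the two-dose vaccine
Vaccine A wins each age group but the two-dose vaccine wins overall — the comparison reverses. Vaccine A's recipients skew toward 65-plus, which has a lower base rate.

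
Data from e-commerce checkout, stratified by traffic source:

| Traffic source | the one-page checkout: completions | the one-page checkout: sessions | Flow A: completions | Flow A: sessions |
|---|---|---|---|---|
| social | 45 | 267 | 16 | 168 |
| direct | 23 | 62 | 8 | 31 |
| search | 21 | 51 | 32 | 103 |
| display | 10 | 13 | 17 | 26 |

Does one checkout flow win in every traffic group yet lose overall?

Social: the one-page checkout 45/267 = 16.9%, Flow A 16/168 = 9.5% → the one-page checkout
Direct: the one-page checkout 23/62 = 37.1%, Flow A 8/31 = 25.8% → the one-page checkout
Search: the one-page checkout 21/51 = 41.2%, Flow A 32/103 = 31.1% → the one-page checkout
Display: the one-page checkout 10/13 = 76.9%, Flow A 17/26 = 65.4% → the one-page checkout
Overall: the one-page checkout 99/393 = 25.2%, Flow A 73/328 = 22.3% → the one-page checkout
The one-page checkout wins overall and in every traffic group — no reversal.

No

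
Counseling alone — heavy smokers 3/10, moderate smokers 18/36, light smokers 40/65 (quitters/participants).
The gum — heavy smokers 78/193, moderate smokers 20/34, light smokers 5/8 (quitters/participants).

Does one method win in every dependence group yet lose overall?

Heavy smokers: counseling alone 3/10 = 30.0%, the gum 78/193 = 40.4% → the gum
Moderate smokers: counseling alone 18/36 = 50.0%, the gum 20/34 = 58.8% → the gum
Light smokers: counseling alone 40/65 = 61.5%, the gum 5/8 = 62.5% → the gum
Overall: counseling alone 61/111 = 55.0%, the gum 103/235 = 43.8% → counseling alone
The gum wins each dependence group but counseling alone wins overall — the comparison reverses. The gum's participants skew toward heavy smokers, which has a lower base rate.

Yes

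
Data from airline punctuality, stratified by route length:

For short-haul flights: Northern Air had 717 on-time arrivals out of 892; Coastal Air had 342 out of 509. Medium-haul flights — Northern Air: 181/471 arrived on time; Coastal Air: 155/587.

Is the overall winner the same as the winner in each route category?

Yes

Short-haul: Northern Air 717/892 = 80.4%, Coastal Air 342/509 = 67.2% → Northern Air
Medium-haul: Northern Air 181/471 = 38.4%, Coastal Air 155/587 = 26.4% → Northern Air
Overall: Northern Air 898/1363 = 65.9%, Coastal Air 497/1096 = 45.3% → Northern Air
Northern Air wins overall and in every route group — no reversal.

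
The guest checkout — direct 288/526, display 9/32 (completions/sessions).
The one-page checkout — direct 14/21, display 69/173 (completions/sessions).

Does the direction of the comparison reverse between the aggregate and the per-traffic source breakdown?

Direct: the guest checkout 288/526 = 54.8%, the one-page checkout 14/21 = 66.7% → the one-page checkout
Display: the guest checkout 9/32 = 28.1%, the one-page checkout 69/173 = 39.9% → the one-page checkout
Overall: the guest checkout 297/558 = 53.2%, the one-page checkout 83/194 = 42.8% → the guest checkout
The one-page checkout wins each traffic group but the guest checkout wins overall — the comparison reverses. The one-page checkout's sessions skew toward display, which has a lower base rate.

Yes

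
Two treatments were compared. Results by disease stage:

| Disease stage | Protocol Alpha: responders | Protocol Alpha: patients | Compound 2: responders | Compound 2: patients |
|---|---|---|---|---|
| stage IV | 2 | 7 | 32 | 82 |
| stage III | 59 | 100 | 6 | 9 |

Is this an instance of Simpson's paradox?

Stage IV: Protocol Alpha 2/7 = 28.6%, Compound 2 32/82 = 39.0% → Compound 2
Stage III: Protocol Alpha 59/100 = 59.0%, Compound 2 6/9 = 66.7% → Compound 2
Overall: Protocol Alpha 61/107 = 57.0%, Compound 2 38/91 = 41.8% → Protocol Alpha
Compound 2 wins each disease group but Protocol Alpha wins overall — the comparison reverses. Compound 2's patients skew toward stage IV, which has a lower base rate.

Yes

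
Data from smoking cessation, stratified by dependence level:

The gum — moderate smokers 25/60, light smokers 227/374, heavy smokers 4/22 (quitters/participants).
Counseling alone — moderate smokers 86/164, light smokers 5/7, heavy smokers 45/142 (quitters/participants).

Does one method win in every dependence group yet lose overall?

Moderate smokers: the gum 25/60 = 41.7%, counseling alone 86/164 = 52.4% → counseling alone
Light smokers: the gum 227/374 = 60.7%, counseling alone 5/7 = 71.4% → counseling alone
Heavy smokers: the gum 4/22 = 18.2%, counseling alone 45/142 = 31.7% → counseling alone
Overall: the gum 256/456 = 56.1%, counseling alone 136/313 = 43.5% → the gum
Counseling alone wins each dependence group but the gum wins overall — the comparison reverses. Counseling alone's participants skew toward heavy smokers, which has a lower base rate.

Yes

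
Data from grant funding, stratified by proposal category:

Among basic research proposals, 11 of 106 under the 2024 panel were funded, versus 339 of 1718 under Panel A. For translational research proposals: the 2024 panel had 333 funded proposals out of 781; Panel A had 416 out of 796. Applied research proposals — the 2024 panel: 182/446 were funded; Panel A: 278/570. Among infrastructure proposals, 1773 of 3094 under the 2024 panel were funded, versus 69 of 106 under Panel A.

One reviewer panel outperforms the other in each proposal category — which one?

Basic research: the 2024 panel 11/106 = 10.4%, Panel A 339/1718 = 19.7% → Panel A
Translational research: the 2024 panel 333/781 = 42.6%, Panel A 416/796 = 52.3% → Panel A
Applied research: the 2024 panel 182/446 = 40.8%, Panel A 278/570 = 48.8% → Panel A
Infrastructure: the 2024 panel 1773/3094 = 57.3%, Panel A 69/106 = 65.1% → Panel A
Panel A has the higher rate in all 4 groups.

Panel A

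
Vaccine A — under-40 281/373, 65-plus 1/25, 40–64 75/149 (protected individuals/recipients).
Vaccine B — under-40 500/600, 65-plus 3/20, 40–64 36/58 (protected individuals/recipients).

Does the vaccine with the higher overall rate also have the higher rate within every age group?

Yes

Under-40: Vaccine A 281/373 = 75.3%, Vaccine B 500/600 = 83.3% → Vaccine B
65-plus: Vaccine A 1/25 = 4.0%, Vaccine B 3/20 = 15.0% → Vaccine B
40–64: Vaccine A 75/149 = 50.3%, Vaccine B 36/58 = 62.1% → Vaccine B
Overall: Vaccine A 357/547 = 65.3%, Vaccine B 539/678 = 79.5% → Vaccine B
Vaccine B wins overall and in every age group — no reversal.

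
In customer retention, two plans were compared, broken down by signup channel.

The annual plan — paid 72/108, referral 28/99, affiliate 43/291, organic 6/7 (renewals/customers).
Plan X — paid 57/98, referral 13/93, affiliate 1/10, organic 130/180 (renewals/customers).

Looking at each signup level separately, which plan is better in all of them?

Paid: the annual plan 72/108 = 66.7%, Plan X 57/98 = 58.2% → the annual plan
Referral: the annual plan 28/99 = 28.3%, Plan X 13/93 = 14.0% → the annual plan
Affiliate: the annual plan 43/291 = 14.8%, Plan X 1/10 = 10.0% → the annual plan
Organic: the annual plan 6/7 = 85.7%, Plan X 130/180 = 72.2% → the annual plan
The annual plan has the higher rate in all 4 groups.

the annual plan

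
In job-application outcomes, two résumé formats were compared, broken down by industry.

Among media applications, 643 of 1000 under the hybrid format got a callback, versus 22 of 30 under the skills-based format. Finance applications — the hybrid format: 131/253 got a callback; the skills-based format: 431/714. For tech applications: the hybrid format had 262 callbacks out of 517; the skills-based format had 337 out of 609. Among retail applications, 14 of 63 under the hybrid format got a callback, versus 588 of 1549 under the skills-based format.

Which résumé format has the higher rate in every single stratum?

the skills-based format

Media: the hybrid format 643/1000 = 64.3%, the skills-based format 22/30 = 73.3% → the skills-based format
Finance: the hybrid format 131/253 = 51.8%, the skills-based format 431/714 = 60.4% → the skills-based format
Tech: the hybrid format 262/517 = 50.7%, the skills-based format 337/609 = 55.3% → the skills-based format
Retail: the hybrid format 14/63 = 22.2%, the skills-based format 588/1549 = 38.0% → the skills-based format
The skills-based format has the higher rate in all 4 groups.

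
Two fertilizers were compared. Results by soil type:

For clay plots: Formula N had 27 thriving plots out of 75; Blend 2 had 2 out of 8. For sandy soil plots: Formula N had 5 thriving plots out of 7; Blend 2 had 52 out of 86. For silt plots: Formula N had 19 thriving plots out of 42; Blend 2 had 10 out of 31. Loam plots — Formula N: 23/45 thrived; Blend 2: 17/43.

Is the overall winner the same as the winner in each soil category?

No

Clay: Formula N 27/75 = 36.0%, Blend 2 2/8 = 25.0% → Formula N
Sandy soil: Formula N 5/7 = 71.4%, Blend 2 52/86 = 60.5% → Formula N
Silt: Formula N 19/42 = 45.2%, Blend 2 10/31 = 32.3% → Formula N
Loam: Formula N 23/45 = 51.1%, Blend 2 17/43 = 39.5% → Formula N
Overall: Formula N 74/169 = 43.8%, Blend 2 81/168 = 48.2% → Blend 2
Formula N wins each soil group but Blend 2 wins overall — the comparison reverses. Formula N's plots skew toward clay, which has a lower base rate.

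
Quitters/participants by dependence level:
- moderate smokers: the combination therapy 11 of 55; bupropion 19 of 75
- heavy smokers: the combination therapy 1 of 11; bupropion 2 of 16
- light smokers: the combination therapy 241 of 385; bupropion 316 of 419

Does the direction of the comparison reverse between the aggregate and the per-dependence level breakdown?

Moderate smokers: the combination therapy 11/55 = 20.0%, bupropion 19/75 = 25.3% → bupropion
Heavy smokers: the combination therapy 1/11 = 9.1%, bupropion 2/16 = 12.5% → bupropion
Light smokers: the combination therapy 241/385 = 62.6%, bupropion 316/419 = 75.4% → bupropion
Overall: the combination therapy 253/451 = 56.1%, bupropion 337/510 = 66.1% → bupropion
Bupropion wins overall and in every dependence group — no reversal.

No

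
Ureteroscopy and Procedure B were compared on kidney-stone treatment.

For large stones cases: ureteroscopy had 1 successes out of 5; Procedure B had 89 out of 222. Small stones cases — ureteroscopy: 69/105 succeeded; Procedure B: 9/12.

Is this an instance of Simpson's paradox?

Large stones: ureteroscopy 1/5 = 20.0%, Procedure B 89/222 = 40.1% → Procedure B
Small stones: ureteroscopy 69/105 = 65.7%, Procedure B 9/12 = 75.0% → Procedure B
Overall: ureteroscopy 70/110 = 63.6%, Procedure B 98/234 = 41.9% → ureteroscopy
Procedure B wins each stone group but ureteroscopy wins overall — the comparison reverses. Procedure B's cases skew toward large stones, which has a lower base rate.

Yes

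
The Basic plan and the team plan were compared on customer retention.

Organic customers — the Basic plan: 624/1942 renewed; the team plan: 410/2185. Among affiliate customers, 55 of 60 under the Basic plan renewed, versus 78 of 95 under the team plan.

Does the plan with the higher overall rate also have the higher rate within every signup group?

Yes

Organic: the Basic plan 624/1942 = 32.1%, the team plan 410/2185 = 18.8% → the Basic plan
Affiliate: the Basic plan 55/60 = 91.7%, the team plan 78/95 = 82.1% → the Basic plan
Overall: the Basic plan 679/2002 = 33.9%, the team plan 488/2280 = 21.4% → the Basic plan
The Basic plan wins overall and in every signup group — no reversal.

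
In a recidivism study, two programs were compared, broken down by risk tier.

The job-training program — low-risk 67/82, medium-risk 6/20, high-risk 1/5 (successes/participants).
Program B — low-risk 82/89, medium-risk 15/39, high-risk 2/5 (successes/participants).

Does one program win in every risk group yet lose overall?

No

Low-risk: the job-training program 67/82 = 81.7%, Program B 82/89 = 92.1% → Program B
Medium-risk: the job-training program 6/20 = 30.0%, Program B 15/39 = 38.5% → Program B
High-risk: the job-training program 1/5 = 20.0%, Program B 2/5 = 40.0% → Program B
Overall: the job-training program 74/107 = 69.2%, Program B 99/133 = 74.4% → Program B
Program B wins overall and in every risk group — no reversal.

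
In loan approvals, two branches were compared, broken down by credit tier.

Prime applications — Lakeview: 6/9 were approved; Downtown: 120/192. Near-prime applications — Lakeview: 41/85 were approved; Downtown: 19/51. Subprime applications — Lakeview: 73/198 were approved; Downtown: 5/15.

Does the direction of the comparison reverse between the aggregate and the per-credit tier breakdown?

Prime: Lakeview 6/9 = 66.7%, Downtown 120/192 = 62.5% → Lakeview
Near-prime: Lakeview 41/85 = 48.2%, Downtown 19/51 = 37.3% → Lakeview
Subprime: Lakeview 73/198 = 36.9%, Downtown 5/15 = 33.3% → Lakeview
Overall: Lakeview 120/292 = 41.1%, Downtown 144/258 = 55.8% → Downtown
Lakeview wins each credit group but Downtown wins overall — the comparison reverses. Lakeview's applications skew toward subprime, which has a lower base rate.

Yes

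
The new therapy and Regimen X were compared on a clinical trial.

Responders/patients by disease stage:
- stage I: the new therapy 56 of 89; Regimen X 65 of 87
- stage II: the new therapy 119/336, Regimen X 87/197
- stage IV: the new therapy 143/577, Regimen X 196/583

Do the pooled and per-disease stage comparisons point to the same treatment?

Yes

Stage I: the new therapy 56/89 = 62.9%, Regimen X 65/87 = 74.7% → Regimen X
Stage II: the new therapy 119/336 = 35.4%, Regimen X 87/197 = 44.2% → Regimen X
Stage IV: the new therapy 143/577 = 24.8%, Regimen X 196/583 = 33.6% → Regimen X
Overall: the new therapy 318/1002 = 31.7%, Regimen X 348/867 = 40.1% → Regimen X
Regimen X wins overall and in every disease group — no reversal.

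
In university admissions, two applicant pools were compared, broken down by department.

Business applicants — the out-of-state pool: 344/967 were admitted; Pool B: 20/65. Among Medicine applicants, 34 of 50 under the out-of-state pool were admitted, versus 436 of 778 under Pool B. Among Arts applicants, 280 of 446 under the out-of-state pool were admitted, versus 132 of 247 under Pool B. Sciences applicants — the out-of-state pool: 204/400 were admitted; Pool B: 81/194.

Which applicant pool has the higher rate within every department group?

Business: the out-of-state pool 344/967 = 35.6%, Pool B 20/65 = 30.8% → the out-of-state pool
Medicine: the out-of-state pool 34/50 = 68.0%, Pool B 436/778 = 56.0% → the out-of-state pool
Arts: the out-of-state pool 280/446 = 62.8%, Pool B 132/247 = 53.4% → the out-of-state pool
Sciences: the out-of-state pool 204/400 = 51.0%, Pool B 81/194 = 41.8% → the out-of-state pool
The out-of-state pool has the higher rate in all 4 groups.

the out-of-state pool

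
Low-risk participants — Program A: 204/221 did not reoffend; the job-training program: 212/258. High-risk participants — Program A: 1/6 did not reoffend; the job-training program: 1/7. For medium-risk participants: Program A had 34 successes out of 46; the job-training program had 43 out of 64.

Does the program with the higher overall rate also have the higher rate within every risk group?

Yes

Low-risk: Program A 204/221 = 92.3%, the job-training program 212/258 = 82.2% → Program A
High-risk: Program A 1/6 = 16.7%, the job-training program 1/7 = 14.3% → Program A
Medium-risk: Program A 34/46 = 73.9%, the job-training program 43/64 = 67.2% → Program A
Overall: Program A 239/273 = 87.5%, the job-training program 256/329 = 77.8% → Program A
Program A wins overall and in every risk group — no reversal.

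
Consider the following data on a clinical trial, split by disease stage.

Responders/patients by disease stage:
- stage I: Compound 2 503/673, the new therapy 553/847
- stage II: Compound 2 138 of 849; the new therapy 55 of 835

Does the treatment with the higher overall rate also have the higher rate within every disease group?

Stage I: Compound 2 503/673 = 74.7%, the new therapy 553/847 = 65.3% → Compound 2
Stage II: Compound 2 138/849 = 16.3%, the new therapy 55/835 = 6.6% → Compound 2
Overall: Compound 2 641/1522 = 42.1%, the new therapy 608/1682 = 36.1% → Compound 2
Compound 2 wins overall and in every disease group — no reversal.

Yes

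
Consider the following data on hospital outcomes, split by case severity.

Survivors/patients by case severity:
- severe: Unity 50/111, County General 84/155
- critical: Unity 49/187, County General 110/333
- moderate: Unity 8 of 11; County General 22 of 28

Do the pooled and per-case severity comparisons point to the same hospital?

Yes

Severe: Unity 50/111 = 45.0%, County General 84/155 = 54.2% → County General
Critical: Unity 49/187 = 26.2%, County General 110/333 = 33.0% → County General
Moderate: Unity 8/11 = 72.7%, County General 22/28 = 78.6% → County General
Overall: Unity 107/309 = 34.6%, County General 216/516 = 41.9% → County General
County General wins overall and in every case group — no reversal.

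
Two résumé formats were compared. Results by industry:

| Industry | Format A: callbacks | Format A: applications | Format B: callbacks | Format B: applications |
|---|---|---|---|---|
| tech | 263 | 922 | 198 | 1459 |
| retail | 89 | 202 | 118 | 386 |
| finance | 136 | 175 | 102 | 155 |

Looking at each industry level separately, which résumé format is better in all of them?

Format A

Tech: Format A 263/922 = 28.5%, Format B 198/1459 = 13.6% → Format A
Retail: Format A 89/202 = 44.1%, Format B 118/386 = 30.6% → Format A
Finance: Format A 136/175 = 77.7%, Format B 102/155 = 65.8% → Format A
Format A has the higher rate in all 3 groups.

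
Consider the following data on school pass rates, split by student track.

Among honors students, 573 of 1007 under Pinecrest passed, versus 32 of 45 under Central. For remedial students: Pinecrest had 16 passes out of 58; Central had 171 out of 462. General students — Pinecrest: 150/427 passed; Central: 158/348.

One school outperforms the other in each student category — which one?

Honors: Pinecrest 573/1007 = 56.9%, Central 32/45 = 71.1% → Central
Remedial: Pinecrest 16/58 = 27.6%, Central 171/462 = 37.0% → Central
General: Pinecrest 150/427 = 35.1%, Central 158/348 = 45.4% → Central
Central has the higher rate in all 3 groups.

Central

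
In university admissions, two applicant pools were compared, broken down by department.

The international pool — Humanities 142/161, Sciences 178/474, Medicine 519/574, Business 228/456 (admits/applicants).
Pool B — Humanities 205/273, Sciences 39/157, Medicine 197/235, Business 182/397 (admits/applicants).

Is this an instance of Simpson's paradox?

Humanities: the international pool 142/161 = 88.2%, Pool B 205/273 = 75.1% → the international pool
Sciences: the international pool 178/474 = 37.6%, Pool B 39/157 = 24.8% → the international pool
Medicine: the international pool 519/574 = 90.4%, Pool B 197/235 = 83.8% → the international pool
Business: the international pool 228/456 = 50.0%, Pool B 182/397 = 45.8% → the international pool
Overall: the international pool 1067/1665 = 64.1%, Pool B 623/1062 = 58.7% → the international pool
The international pool wins overall and in every department group — no reversal.

No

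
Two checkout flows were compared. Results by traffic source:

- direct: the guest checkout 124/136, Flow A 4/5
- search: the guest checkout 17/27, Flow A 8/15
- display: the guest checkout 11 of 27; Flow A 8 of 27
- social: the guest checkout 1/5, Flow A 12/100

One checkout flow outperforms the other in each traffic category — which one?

the guest checkout

Direct: the guest checkout 124/136 = 91.2%, Flow A 4/5 = 80.0% → the guest checkout
Search: the guest checkout 17/27 = 63.0%, Flow A 8/15 = 53.3% → the guest checkout
Display: the guest checkout 11/27 = 40.7%, Flow A 8/27 = 29.6% → the guest checkout
Social: the guest checkout 1/5 = 20.0%, Flow A 12/100 = 12.0% → the guest checkout
The guest checkout has the higher rate in all 4 groups.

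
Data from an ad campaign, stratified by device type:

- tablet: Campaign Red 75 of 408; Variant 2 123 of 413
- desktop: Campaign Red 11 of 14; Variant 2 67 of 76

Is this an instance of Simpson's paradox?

No

Tablet: Campaign Red 75/408 = 18.4%, Variant 2 123/413 = 29.8% → Variant 2
Desktop: Campaign Red 11/14 = 78.6%, Variant 2 67/76 = 88.2% → Variant 2
Overall: Campaign Red 86/422 = 20.4%, Variant 2 190/489 = 38.9% → Variant 2
Variant 2 wins overall and in every device group — no reversal.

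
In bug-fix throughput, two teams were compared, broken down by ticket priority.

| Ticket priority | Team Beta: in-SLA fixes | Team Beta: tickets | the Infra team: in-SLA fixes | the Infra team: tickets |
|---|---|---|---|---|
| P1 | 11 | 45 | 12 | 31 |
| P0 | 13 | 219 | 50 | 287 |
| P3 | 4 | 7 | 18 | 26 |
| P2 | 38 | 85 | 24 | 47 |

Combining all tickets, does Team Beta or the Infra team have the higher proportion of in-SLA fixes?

P1: Team Beta 11/45 = 24.4%, the Infra team 12/31 = 38.7% → the Infra team
P0: Team Beta 13/219 = 5.9%, the Infra team 50/287 = 17.4% → the Infra team
P3: Team Beta 4/7 = 57.1%, the Infra team 18/26 = 69.2% → the Infra team
P2: Team Beta 38/85 = 44.7%, the Infra team 24/47 = 51.1% → the Infra team
Overall: Team Beta 66/356 = 18.5%, the Infra team 104/391 = 26.6% → the Infra team

the Infra team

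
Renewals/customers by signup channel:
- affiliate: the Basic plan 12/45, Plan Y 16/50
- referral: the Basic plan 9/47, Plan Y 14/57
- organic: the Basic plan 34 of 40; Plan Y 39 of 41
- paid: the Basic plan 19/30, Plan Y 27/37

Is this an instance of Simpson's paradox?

Affiliate: the Basic plan 12/45 = 26.7%, Plan Y 16/50 = 32.0% → Plan Y
Referral: the Basic plan 9/47 = 19.1%, Plan Y 14/57 = 24.6% → Plan Y
Organic: the Basic plan 34/40 = 85.0%, Plan Y 39/41 = 95.1% → Plan Y
Paid: the Basic plan 19/30 = 63.3%, Plan Y 27/37 = 73.0% → Plan Y
Overall: the Basic plan 74/162 = 45.7%, Plan Y 96/185 = 51.9% → Plan Y
Plan Y wins overall and in every signup group — no reversal.

No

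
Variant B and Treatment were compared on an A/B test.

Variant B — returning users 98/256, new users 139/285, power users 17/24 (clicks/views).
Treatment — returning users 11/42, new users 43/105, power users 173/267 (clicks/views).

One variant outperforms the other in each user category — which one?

Variant B

Returning users: Variant B 98/256 = 38.3%, Treatment 11/42 = 26.2% → Variant B
New users: Variant B 139/285 = 48.8%, Treatment 43/105 = 41.0% → Variant B
Power users: Variant B 17/24 = 70.8%, Treatment 173/267 = 64.8% → Variant B
Variant B has the higher rate in all 3 groups.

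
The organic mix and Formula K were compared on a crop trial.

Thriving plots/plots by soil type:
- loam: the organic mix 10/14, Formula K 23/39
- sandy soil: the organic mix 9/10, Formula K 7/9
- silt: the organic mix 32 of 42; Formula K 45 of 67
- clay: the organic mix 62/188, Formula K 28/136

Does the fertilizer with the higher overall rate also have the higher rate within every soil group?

Loam: the organic mix 10/14 = 71.4%, Formula K 23/39 = 59.0% → the organic mix
Sandy soil: the organic mix 9/10 = 90.0%, Formula K 7/9 = 77.8% → the organic mix
Silt: the organic mix 32/42 = 76.2%, Formula K 45/67 = 67.2% → the organic mix
Clay: the organic mix 62/188 = 33.0%, Formula K 28/136 = 20.6% → the organic mix
Overall: the organic mix 113/254 = 44.5%, Formula K 103/251 = 41.0% → the organic mix
The organic mix wins overall and in every soil group — no reversal.

Yes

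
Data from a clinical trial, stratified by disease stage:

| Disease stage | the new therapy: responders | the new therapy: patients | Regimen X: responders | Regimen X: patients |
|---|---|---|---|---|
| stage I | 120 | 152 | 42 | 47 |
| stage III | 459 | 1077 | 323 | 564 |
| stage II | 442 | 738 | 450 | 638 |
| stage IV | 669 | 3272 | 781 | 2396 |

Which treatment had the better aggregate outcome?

Stage I: the new therapy 120/152 = 78.9%, Regimen X 42/47 = 89.4% → Regimen X
Stage III: the new therapy 459/1077 = 42.6%, Regimen X 323/564 = 57.3% → Regimen X
Stage II: the new therapy 442/738 = 59.9%, Regimen X 450/638 = 70.5% → Regimen X
Stage IV: the new therapy 669/3272 = 20.4%, Regimen X 781/2396 = 32.6% → Regimen X
Overall: the new therapy 1690/5239 = 32.3%, Regimen X 1596/3645 = 43.8% → Regimen X

Regimen X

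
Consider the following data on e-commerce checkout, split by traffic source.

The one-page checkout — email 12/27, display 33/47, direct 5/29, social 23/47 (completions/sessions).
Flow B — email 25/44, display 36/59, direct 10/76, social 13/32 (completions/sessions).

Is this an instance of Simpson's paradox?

No

Email: the one-page checkout 12/27 = 44.4%, Flow B 25/44 = 56.8% → Flow B
Display: the one-page checkout 33/47 = 70.2%, Flow B 36/59 = 61.0% → the one-page checkout
Direct: the one-page checkout 5/29 = 17.2%, Flow B 10/76 = 13.2% → the one-page checkout
Social: the one-page checkout 23/47 = 48.9%, Flow B 13/32 = 40.6% → the one-page checkout
Overall: the one-page checkout 73/150 = 48.7%, Flow B 84/211 = 39.8% → the one-page checkout
Neither sweeps: the one-page checkout wins 3 of 4 groups, Flow B wins 1. The one-page checkout wins overall but not every group — no Simpson reversal.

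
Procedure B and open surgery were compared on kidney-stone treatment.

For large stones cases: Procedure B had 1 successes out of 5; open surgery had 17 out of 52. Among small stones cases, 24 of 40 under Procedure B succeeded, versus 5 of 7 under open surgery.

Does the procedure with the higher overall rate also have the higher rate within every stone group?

No

Large stones: Procedure B 1/5 = 20.0%, open surgery 17/52 = 32.7% → open surgery
Small stones: Procedure B 24/40 = 60.0%, open surgery 5/7 = 71.4% → open surgery
Overall: Procedure B 25/45 = 55.6%, open surgery 22/59 = 37.3% → Procedure B
Open surgery wins each stone group but Procedure B wins overall — the comparison reverses. Open surgery's cases skew toward large stones, which has a lower base rate.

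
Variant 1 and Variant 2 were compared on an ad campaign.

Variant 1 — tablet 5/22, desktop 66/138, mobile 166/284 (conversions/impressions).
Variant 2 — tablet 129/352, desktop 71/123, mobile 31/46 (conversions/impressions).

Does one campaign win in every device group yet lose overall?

Yes

Tablet: Variant 1 5/22 = 22.7%, Variant 2 129/352 = 36.6% → Variant 2
Desktop: Variant 1 66/138 = 47.8%, Variant 2 71/123 = 57.7% → Variant 2
Mobile: Variant 1 166/284 = 58.5%, Variant 2 31/46 = 67.4% → Variant 2
Overall: Variant 1 237/444 = 53.4%, Variant 2 231/521 = 44.3% → Variant 1
Variant 2 wins each device group but Variant 1 wins overall — the comparison reverses. Variant 2's impressions skew toward tablet, which has a lower base rate.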